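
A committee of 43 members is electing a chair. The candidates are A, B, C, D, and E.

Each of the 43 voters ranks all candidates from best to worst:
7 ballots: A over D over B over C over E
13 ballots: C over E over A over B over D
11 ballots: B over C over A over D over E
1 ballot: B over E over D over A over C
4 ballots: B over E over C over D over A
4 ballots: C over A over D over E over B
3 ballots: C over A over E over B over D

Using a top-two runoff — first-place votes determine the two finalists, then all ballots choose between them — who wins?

B

Round 1 first-place votes: A 7, B 16, C 20, D 0, E 0. C and B advance.
Runoff: C is ranked above B on 20 ballots, B above C on 23.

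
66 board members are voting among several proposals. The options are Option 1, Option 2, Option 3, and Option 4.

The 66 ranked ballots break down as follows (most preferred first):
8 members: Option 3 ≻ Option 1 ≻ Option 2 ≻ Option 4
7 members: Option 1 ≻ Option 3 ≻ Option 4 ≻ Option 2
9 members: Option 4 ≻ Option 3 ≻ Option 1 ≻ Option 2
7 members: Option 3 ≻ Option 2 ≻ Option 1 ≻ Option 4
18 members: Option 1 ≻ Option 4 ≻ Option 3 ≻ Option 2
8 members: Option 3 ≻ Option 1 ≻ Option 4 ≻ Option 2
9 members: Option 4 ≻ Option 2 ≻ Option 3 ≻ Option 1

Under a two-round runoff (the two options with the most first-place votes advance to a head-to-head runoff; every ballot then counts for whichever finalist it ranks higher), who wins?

Option 3

Round 1 first-place votes: Option 1 25, Option 2 0, Option 3 23, Option 4 18. Option 1 and Option 3 advance.
Runoff: Option 1 is ranked above Option 3 on 25 ballots, Option 3 above Option 1 on 41.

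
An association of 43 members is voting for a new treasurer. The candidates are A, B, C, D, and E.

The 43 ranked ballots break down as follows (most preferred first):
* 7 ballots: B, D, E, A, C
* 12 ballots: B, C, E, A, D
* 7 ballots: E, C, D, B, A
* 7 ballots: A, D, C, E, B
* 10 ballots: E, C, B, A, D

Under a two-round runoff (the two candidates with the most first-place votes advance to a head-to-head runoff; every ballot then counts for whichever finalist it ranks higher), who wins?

E

Round 1 first-place votes: A 7, B 19, C 0, D 0, E 17. B and E advance.
Runoff: B is ranked above E on 19 ballots, E above B on 24.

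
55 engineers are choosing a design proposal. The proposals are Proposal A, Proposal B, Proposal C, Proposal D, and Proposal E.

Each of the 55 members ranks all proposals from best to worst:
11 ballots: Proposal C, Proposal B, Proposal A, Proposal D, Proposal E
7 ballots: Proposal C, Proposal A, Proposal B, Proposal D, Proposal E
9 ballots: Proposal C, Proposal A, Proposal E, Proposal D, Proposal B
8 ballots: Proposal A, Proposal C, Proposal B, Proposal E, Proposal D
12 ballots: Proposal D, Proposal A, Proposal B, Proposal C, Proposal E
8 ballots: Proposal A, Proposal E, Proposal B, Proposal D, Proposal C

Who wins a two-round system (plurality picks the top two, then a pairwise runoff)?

Proposal A

Round 1 first-place votes: Proposal A 16, Proposal B 0, Proposal C 27, Proposal D 12, Proposal E 0. Proposal C and Proposal A advance.
Runoff: Proposal C is ranked above Proposal A on 27 ballots, Proposal A above Proposal C on 28.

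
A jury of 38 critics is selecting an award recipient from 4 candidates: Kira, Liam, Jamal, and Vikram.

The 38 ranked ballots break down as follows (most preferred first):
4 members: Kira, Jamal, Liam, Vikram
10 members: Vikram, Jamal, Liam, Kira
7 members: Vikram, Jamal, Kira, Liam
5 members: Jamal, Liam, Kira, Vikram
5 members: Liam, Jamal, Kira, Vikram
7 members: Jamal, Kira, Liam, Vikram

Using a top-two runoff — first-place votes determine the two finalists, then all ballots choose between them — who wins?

Jamal

Round 1 first-place votes: Kira 4, Liam 5, Jamal 12, Vikram 17. Vikram and Jamal advance.
Runoff: Vikram is ranked above Jamal on 17 ballots, Jamal above Vikram on 21.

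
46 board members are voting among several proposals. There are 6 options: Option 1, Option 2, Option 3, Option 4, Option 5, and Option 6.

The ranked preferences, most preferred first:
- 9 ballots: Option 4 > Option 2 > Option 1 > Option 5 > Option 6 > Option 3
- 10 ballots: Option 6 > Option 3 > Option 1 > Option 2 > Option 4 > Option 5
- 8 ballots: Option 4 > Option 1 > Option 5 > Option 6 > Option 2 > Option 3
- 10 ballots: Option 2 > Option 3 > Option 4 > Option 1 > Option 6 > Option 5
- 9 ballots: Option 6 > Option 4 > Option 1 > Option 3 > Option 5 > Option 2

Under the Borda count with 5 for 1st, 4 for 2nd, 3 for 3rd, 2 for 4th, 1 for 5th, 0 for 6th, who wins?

Option 1: 9×3 + 10×3 + 8×4 + 10×2 + 9×3 = 136
Option 2: 9×4 + 10×2 + 8×1 + 10×5 + 9×0 = 114
Option 3: 9×0 + 10×4 + 8×0 + 10×4 + 9×2 = 98
Option 4: 9×5 + 10×1 + 8×5 + 10×3 + 9×4 = 161
Option 5: 9×2 + 10×0 + 8×3 + 10×0 + 9×1 = 51
Option 6: 9×1 + 10×5 + 8×2 + 10×1 + 9×5 = 130

Option 4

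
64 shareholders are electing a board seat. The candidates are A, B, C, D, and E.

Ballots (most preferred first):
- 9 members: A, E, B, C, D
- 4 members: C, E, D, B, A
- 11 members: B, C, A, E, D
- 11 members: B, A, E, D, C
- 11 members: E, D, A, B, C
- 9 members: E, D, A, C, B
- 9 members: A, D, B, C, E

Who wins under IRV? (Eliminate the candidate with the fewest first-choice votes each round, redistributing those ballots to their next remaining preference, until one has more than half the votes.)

Round 1: A 18, B 22, C 4, D 0, E 20. D eliminated.
Round 2: A 18, B 22, C 4, E 20. C eliminated.
Round 3: A 18, B 22, E 24. A eliminated.
Round 4: B 31, E 33. E has a majority (≥33).

E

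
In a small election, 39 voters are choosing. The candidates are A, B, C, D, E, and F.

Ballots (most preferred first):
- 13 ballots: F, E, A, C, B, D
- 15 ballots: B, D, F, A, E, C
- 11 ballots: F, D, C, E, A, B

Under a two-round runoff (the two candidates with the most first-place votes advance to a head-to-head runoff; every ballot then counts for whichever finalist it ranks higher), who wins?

F

Round 1 first-place votes: A 0, B 15, C 0, D 0, E 0, F 24. F and B advance.
Runoff: F is ranked above B on 24 ballots, B above F on 15.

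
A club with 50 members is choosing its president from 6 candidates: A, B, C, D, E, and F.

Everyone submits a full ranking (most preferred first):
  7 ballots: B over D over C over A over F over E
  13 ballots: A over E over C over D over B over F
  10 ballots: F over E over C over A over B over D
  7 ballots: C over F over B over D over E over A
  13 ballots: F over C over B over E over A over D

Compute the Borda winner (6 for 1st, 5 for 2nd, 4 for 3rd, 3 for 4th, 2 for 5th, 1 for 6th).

C

A: 7×3 + 13×6 + 10×3 + 7×1 + 13×2 = 162
B: 7×6 + 13×2 + 10×2 + 7×4 + 13×4 = 168
C: 7×4 + 13×4 + 10×4 + 7×6 + 13×5 = 227
D: 7×5 + 13×3 + 10×1 + 7×3 + 13×1 = 118
E: 7×1 + 13×5 + 10×5 + 7×2 + 13×3 = 175
F: 7×2 + 13×1 + 10×6 + 7×5 + 13×6 = 200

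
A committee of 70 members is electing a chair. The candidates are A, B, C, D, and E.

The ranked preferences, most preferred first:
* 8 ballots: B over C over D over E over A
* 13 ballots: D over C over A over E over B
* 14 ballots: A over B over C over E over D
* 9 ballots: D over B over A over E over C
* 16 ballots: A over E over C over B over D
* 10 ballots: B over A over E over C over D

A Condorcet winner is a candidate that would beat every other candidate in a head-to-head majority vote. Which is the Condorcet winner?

A vs B: 43–27
A vs C: 49–21
A vs D: 40–30
A vs E: 62–8
A beats every other candidate.

A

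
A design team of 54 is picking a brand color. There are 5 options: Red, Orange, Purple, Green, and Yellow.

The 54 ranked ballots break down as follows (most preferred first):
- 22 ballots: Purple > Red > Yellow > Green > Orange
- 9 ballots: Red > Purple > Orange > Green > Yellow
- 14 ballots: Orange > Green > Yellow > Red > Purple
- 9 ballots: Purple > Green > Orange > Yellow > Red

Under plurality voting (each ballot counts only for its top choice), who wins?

First-place votes: Red 9, Orange 14, Purple 31, Green 0, Yellow 0.

Purple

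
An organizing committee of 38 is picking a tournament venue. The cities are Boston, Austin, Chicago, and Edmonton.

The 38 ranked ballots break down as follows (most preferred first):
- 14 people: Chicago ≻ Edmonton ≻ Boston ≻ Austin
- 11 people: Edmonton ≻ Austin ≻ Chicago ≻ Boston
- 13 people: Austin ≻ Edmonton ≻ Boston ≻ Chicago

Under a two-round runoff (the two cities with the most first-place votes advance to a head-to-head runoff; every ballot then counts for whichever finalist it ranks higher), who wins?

Austin

Round 1 first-place votes: Boston 0, Austin 13, Chicago 14, Edmonton 11. Chicago and Austin advance.
Runoff: Chicago is ranked above Austin on 14 ballots, Austin above Chicago on 24.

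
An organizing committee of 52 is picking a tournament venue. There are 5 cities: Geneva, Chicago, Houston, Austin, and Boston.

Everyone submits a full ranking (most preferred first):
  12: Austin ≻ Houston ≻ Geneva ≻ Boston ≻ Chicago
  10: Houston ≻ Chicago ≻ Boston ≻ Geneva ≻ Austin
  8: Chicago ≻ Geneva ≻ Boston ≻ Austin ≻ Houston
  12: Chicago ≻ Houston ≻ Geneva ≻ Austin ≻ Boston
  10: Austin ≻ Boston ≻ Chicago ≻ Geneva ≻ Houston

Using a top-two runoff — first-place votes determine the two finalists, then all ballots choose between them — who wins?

Chicago

Round 1 first-place votes: Geneva 0, Chicago 20, Houston 10, Austin 22, Boston 0. Austin and Chicago advance.
Runoff: Austin is ranked above Chicago on 22 ballots, Chicago above Austin on 30.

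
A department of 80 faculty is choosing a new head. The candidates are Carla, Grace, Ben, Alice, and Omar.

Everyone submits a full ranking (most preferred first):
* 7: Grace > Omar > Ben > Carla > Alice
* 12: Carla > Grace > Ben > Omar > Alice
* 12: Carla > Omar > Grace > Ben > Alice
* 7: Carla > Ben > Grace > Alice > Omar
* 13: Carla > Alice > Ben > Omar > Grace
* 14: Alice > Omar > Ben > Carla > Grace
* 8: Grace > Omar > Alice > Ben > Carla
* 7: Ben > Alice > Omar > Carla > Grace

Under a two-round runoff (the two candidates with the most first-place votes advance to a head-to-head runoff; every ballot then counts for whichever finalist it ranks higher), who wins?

Round 1 first-place votes: Carla 44, Grace 15, Ben 7, Alice 14, Omar 0. Carla and Grace advance.
Runoff: Carla is ranked above Grace on 65 ballots, Grace above Carla on 15.

Carla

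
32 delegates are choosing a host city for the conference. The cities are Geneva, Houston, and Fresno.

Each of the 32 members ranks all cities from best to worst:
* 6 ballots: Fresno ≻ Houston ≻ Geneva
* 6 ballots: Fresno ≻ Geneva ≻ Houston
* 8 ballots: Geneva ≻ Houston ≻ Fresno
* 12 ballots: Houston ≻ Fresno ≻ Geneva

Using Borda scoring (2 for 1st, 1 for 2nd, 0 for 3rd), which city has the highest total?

Houston

Geneva: 6×0 + 6×1 + 8×2 + 12×0 = 22
Houston: 6×1 + 6×0 + 8×1 + 12×2 = 38
Fresno: 6×2 + 6×2 + 8×0 + 12×1 = 36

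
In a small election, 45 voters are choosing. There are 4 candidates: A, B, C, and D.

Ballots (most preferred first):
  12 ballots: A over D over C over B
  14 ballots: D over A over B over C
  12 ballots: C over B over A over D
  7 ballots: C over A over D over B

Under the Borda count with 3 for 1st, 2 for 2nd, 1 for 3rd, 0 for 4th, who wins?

A: 12×3 + 14×2 + 12×1 + 7×2 = 90
B: 12×0 + 14×1 + 12×2 + 7×0 = 38
C: 12×1 + 14×0 + 12×3 + 7×3 = 69
D: 12×2 + 14×3 + 12×0 + 7×1 = 73

A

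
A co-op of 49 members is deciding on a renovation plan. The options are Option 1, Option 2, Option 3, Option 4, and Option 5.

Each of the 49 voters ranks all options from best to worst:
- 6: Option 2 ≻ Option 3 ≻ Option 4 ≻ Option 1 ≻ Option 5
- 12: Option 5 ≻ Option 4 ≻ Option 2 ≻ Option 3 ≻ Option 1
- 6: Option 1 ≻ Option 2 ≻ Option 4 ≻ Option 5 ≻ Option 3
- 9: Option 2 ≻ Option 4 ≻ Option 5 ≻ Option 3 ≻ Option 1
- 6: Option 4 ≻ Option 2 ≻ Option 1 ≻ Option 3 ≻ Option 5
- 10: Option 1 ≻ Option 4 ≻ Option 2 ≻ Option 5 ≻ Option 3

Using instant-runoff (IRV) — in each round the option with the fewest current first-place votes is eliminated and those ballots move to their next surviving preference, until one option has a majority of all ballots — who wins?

Round 1: Option 1 16, Option 2 15, Option 3 0, Option 4 6, Option 5 12. Option 3 eliminated.
Round 2: Option 1 16, Option 2 15, Option 4 6, Option 5 12. Option 4 eliminated.
Round 3: Option 1 16, Option 2 21, Option 5 12. Option 5 eliminated.
Round 4: Option 1 16, Option 2 33. Option 2 has a majority (≥25).

Option 2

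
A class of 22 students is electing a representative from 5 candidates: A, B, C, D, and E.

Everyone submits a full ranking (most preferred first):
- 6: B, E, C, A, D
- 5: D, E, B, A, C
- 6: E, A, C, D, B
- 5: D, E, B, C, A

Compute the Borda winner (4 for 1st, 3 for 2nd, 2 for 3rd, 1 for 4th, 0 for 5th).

E

A: 6×1 + 5×1 + 6×3 + 5×0 = 29
B: 6×4 + 5×2 + 6×0 + 5×2 = 44
C: 6×2 + 5×0 + 6×2 + 5×1 = 29
D: 6×0 + 5×4 + 6×1 + 5×4 = 46
E: 6×3 + 5×3 + 6×4 + 5×3 = 72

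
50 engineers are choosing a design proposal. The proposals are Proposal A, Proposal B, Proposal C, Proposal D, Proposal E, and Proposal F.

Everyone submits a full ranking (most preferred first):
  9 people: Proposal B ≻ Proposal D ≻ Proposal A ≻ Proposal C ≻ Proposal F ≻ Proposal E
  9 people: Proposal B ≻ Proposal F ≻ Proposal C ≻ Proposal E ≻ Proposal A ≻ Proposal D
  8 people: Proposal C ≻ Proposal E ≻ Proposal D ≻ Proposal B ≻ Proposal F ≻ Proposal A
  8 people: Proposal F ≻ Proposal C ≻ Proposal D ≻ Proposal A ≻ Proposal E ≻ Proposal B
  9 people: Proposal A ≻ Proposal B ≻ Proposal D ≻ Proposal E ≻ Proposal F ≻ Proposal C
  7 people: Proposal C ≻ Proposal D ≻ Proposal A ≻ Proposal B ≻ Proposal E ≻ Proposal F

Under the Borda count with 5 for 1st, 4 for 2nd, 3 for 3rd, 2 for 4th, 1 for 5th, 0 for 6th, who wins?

Proposal B

Proposal A: 9×3 + 9×1 + 8×0 + 8×2 + 9×5 + 7×3 = 118
Proposal B: 9×5 + 9×5 + 8×2 + 8×0 + 9×4 + 7×2 = 156
Proposal C: 9×2 + 9×3 + 8×5 + 8×4 + 9×0 + 7×5 = 152
Proposal D: 9×4 + 9×0 + 8×3 + 8×3 + 9×3 + 7×4 = 139
Proposal E: 9×0 + 9×2 + 8×4 + 8×1 + 9×2 + 7×1 = 83
Proposal F: 9×1 + 9×4 + 8×1 + 8×5 + 9×1 + 7×0 = 102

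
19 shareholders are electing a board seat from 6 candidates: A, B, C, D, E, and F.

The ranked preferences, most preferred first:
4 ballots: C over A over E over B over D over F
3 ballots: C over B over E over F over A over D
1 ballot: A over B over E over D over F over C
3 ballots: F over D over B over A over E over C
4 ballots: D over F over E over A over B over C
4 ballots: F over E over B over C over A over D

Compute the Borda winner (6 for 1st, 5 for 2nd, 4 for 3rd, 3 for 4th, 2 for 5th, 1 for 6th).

A: 4×5 + 3×2 + 1×6 + 3×3 + 4×3 + 4×2 = 61
B: 4×3 + 3×5 + 1×5 + 3×4 + 4×2 + 4×4 = 68
C: 4×6 + 3×6 + 1×1 + 3×1 + 4×1 + 4×3 = 62
D: 4×2 + 3×1 + 1×3 + 3×5 + 4×6 + 4×1 = 57
E: 4×4 + 3×4 + 1×4 + 3×2 + 4×4 + 4×5 = 74
F: 4×1 + 3×3 + 1×2 + 3×6 + 4×5 + 4×6 = 77

F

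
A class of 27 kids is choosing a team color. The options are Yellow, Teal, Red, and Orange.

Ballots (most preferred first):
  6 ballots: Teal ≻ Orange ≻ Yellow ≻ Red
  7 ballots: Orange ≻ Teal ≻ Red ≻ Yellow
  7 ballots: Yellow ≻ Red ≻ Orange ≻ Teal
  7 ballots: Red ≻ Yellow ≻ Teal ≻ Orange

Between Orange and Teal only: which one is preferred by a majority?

Orange is ranked above Teal on 14 ballots; Teal above Orange on 13.

Orange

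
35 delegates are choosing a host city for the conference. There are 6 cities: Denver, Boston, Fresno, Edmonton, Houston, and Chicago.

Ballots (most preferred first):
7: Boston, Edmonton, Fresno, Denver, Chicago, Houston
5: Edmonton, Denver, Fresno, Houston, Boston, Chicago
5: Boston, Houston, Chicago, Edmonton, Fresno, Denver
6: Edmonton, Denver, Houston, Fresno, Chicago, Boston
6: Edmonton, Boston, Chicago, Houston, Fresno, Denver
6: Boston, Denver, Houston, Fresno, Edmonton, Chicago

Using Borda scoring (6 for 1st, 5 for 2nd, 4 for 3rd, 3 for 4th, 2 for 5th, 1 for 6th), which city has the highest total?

Denver: 7×3 + 5×5 + 5×1 + 6×5 + 6×1 + 6×5 = 117
Boston: 7×6 + 5×2 + 5×6 + 6×1 + 6×5 + 6×6 = 154
Fresno: 7×4 + 5×4 + 5×2 + 6×3 + 6×2 + 6×3 = 106
Edmonton: 7×5 + 5×6 + 5×3 + 6×6 + 6×6 + 6×2 = 164
Houston: 7×1 + 5×3 + 5×5 + 6×4 + 6×3 + 6×4 = 113
Chicago: 7×2 + 5×1 + 5×4 + 6×2 + 6×4 + 6×1 = 81

Edmonton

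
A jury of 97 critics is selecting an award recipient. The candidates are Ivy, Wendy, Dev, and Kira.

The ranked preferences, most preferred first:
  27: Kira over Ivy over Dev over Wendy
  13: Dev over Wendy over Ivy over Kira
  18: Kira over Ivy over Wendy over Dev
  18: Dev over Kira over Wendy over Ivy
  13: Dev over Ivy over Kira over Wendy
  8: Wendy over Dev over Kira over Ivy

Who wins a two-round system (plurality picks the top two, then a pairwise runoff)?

Round 1 first-place votes: Ivy 0, Wendy 8, Dev 44, Kira 45. Kira and Dev advance.
Runoff: Kira is ranked above Dev on 45 ballots, Dev above Kira on 52.

Dev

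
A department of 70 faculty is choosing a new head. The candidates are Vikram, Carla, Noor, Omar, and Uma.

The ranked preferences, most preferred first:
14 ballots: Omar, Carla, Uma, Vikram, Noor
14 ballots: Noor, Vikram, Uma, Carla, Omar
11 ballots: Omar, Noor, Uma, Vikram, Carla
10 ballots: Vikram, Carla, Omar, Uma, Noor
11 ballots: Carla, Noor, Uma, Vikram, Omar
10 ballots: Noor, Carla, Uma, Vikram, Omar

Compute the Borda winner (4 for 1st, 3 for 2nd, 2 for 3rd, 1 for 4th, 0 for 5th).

Noor

Vikram: 14×1 + 14×3 + 11×1 + 10×4 + 11×1 + 10×1 = 128
Carla: 14×3 + 14×1 + 11×0 + 10×3 + 11×4 + 10×3 = 160
Noor: 14×0 + 14×4 + 11×3 + 10×0 + 11×3 + 10×4 = 162
Omar: 14×4 + 14×0 + 11×4 + 10×2 + 11×0 + 10×0 = 120
Uma: 14×2 + 14×2 + 11×2 + 10×1 + 11×2 + 10×2 = 130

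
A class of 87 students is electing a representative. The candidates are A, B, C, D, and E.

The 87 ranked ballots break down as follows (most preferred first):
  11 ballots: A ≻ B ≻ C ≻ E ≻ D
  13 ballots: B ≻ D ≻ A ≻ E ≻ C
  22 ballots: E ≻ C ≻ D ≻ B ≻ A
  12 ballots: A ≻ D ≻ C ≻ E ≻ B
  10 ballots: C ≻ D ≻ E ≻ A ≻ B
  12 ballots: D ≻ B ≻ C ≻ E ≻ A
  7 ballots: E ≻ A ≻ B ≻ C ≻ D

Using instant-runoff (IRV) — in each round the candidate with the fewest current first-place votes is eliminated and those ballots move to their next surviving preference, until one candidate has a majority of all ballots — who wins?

Round 1: A 23, B 13, C 10, D 12, E 29. C eliminated.
Round 2: A 23, B 13, D 22, E 29. B eliminated.
Round 3: A 23, D 35, E 29. A eliminated.
Round 4: D 47, E 40. D has a majority (≥44).

D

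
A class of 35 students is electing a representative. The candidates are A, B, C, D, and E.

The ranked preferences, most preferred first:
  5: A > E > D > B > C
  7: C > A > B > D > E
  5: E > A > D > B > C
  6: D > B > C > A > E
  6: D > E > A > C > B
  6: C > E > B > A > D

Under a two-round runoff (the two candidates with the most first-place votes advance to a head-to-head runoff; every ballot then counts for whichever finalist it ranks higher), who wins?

D

Round 1 first-place votes: A 5, B 0, C 13, D 12, E 5. C and D advance.
Runoff: C is ranked above D on 13 ballots, D above C on 22.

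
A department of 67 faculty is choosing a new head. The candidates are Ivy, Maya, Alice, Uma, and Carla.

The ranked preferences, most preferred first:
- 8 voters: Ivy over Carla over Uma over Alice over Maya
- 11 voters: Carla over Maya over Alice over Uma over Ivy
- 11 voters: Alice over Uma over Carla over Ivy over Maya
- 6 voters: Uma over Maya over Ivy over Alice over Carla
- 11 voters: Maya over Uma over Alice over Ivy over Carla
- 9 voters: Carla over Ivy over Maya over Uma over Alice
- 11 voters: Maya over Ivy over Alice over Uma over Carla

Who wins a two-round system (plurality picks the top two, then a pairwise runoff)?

Carla

Round 1 first-place votes: Ivy 8, Maya 22, Alice 11, Uma 6, Carla 20. Maya and Carla advance.
Runoff: Maya is ranked above Carla on 28 ballots, Carla above Maya on 39.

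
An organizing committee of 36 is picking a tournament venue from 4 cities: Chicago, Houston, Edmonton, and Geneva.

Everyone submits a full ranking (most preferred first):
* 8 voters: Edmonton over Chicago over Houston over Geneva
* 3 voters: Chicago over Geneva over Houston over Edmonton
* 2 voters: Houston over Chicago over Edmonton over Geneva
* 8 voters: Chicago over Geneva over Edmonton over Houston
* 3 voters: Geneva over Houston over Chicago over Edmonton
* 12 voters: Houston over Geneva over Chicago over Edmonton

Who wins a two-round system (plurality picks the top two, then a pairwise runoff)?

Round 1 first-place votes: Chicago 11, Houston 14, Edmonton 8, Geneva 3. Houston and Chicago advance.
Runoff: Houston is ranked above Chicago on 17 ballots, Chicago above Houston on 19.

Chicago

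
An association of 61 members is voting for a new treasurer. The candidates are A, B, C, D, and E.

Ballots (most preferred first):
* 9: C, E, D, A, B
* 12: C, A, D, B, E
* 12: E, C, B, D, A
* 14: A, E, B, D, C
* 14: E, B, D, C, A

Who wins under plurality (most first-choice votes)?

E

First-place votes: A 14, B 0, C 21, D 0, E 26.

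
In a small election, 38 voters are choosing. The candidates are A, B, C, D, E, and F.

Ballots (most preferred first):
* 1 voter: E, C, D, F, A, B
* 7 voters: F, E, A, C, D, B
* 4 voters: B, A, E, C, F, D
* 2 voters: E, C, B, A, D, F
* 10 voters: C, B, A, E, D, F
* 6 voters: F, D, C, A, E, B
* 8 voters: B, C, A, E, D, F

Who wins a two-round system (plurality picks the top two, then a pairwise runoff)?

Round 1 first-place votes: A 0, B 12, C 10, D 0, E 3, F 13. F and B advance.
Runoff: F is ranked above B on 14 ballots, B above F on 24.

B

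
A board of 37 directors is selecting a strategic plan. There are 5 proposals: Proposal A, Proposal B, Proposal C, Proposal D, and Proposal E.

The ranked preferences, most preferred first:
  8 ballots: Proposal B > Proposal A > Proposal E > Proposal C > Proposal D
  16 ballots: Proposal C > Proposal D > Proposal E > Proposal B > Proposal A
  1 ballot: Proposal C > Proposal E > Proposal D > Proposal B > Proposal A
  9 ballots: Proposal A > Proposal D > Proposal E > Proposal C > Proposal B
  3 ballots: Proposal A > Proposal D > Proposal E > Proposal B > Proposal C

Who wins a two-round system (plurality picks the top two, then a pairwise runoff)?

Round 1 first-place votes: Proposal A 12, Proposal B 8, Proposal C 17, Proposal D 0, Proposal E 0. Proposal C and Proposal A advance.
Runoff: Proposal C is ranked above Proposal A on 17 ballots, Proposal A above Proposal C on 20.

Proposal A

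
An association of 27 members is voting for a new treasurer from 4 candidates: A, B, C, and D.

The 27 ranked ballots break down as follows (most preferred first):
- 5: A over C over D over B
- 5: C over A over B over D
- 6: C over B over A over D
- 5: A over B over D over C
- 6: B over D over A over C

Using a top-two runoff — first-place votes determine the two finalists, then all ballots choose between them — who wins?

A

Round 1 first-place votes: A 10, B 6, C 11, D 0. C and A advance.
Runoff: C is ranked above A on 11 ballots, A above C on 16.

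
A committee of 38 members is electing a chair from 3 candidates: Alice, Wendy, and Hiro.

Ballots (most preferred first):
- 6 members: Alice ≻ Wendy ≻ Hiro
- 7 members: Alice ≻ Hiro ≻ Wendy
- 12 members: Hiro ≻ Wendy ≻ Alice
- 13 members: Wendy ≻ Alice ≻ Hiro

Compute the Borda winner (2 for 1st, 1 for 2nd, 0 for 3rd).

Alice: 6×2 + 7×2 + 12×0 + 13×1 = 39
Wendy: 6×1 + 7×0 + 12×1 + 13×2 = 44
Hiro: 6×0 + 7×1 + 12×2 + 13×0 = 31

Wendy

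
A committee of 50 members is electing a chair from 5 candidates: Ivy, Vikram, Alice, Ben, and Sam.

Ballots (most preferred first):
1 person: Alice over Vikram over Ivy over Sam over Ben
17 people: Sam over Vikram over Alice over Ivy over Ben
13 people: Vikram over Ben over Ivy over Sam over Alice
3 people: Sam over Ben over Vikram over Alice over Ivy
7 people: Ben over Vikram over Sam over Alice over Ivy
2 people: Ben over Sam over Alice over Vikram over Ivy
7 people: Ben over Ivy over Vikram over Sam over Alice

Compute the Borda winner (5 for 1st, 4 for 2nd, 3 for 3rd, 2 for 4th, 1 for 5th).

Ivy: 1×3 + 17×2 + 13×3 + 3×1 + 7×1 + 2×1 + 7×4 = 116
Vikram: 1×4 + 17×4 + 13×5 + 3×3 + 7×4 + 2×2 + 7×3 = 199
Alice: 1×5 + 17×3 + 13×1 + 3×2 + 7×2 + 2×3 + 7×1 = 102
Ben: 1×1 + 17×1 + 13×4 + 3×4 + 7×5 + 2×5 + 7×5 = 162
Sam: 1×2 + 17×5 + 13×2 + 3×5 + 7×3 + 2×4 + 7×2 = 171

Vikram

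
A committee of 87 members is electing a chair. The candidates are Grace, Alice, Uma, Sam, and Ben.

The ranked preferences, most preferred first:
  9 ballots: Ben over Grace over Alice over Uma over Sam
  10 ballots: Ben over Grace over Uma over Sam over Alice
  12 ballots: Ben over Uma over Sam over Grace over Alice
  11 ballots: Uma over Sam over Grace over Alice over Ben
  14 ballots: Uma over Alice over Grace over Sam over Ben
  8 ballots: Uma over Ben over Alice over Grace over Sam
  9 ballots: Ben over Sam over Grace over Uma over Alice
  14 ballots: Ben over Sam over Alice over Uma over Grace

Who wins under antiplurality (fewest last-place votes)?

Last-place votes: Grace 14, Alice 31, Uma 0, Sam 17, Ben 25.

Uma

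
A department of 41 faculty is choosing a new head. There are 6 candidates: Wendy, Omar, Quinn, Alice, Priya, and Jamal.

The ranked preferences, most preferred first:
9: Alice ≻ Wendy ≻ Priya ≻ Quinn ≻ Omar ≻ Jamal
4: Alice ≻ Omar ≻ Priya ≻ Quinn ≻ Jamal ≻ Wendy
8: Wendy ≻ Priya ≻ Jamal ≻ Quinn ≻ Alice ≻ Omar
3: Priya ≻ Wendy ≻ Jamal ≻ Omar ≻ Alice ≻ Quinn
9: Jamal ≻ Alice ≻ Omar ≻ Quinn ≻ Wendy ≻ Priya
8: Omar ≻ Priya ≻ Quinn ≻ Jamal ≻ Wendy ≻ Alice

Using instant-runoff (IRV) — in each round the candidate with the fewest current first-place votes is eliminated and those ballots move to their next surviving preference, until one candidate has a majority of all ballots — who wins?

Round 1: Wendy 8, Omar 8, Quinn 0, Alice 13, Priya 3, Jamal 9. Quinn eliminated.
Round 2: Wendy 8, Omar 8, Alice 13, Priya 3, Jamal 9. Priya eliminated.
Round 3: Wendy 11, Omar 8, Alice 13, Jamal 9. Omar eliminated.
Round 4: Wendy 11, Alice 13, Jamal 17. Wendy eliminated.
Round 5: Alice 13, Jamal 28. Jamal has a majority (≥21).

Jamal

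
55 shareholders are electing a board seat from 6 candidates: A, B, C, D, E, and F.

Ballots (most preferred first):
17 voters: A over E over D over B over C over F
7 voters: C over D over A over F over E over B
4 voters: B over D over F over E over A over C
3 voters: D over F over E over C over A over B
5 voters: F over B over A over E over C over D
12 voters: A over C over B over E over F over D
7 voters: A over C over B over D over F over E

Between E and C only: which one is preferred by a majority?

E

E is ranked above C on 29 ballots; C above E on 26.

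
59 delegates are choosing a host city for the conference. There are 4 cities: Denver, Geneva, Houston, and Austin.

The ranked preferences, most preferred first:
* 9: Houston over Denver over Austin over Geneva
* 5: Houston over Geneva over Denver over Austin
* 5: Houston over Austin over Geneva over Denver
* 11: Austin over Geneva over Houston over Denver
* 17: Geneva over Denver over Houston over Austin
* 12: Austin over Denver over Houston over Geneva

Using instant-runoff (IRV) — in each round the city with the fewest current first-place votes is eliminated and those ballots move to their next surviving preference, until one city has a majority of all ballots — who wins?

Round 1: Denver 0, Geneva 17, Houston 19, Austin 23. Denver eliminated.
Round 2: Geneva 17, Houston 19, Austin 23. Geneva eliminated.
Round 3: Houston 36, Austin 23. Houston has a majority (≥30).

Houston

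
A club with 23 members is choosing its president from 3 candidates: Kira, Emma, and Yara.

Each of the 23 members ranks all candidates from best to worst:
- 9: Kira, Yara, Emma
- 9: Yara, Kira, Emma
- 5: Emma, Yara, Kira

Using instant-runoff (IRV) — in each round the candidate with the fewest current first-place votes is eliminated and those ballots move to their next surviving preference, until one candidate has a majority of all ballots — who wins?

Round 1: Kira 9, Emma 5, Yara 9. Emma eliminated.
Round 2: Kira 9, Yara 14. Yara has a majority (≥12).

Yara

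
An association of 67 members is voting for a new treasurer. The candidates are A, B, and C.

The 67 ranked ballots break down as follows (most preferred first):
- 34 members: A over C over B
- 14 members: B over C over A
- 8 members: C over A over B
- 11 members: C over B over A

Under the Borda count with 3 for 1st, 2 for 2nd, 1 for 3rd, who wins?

A: 34×3 + 14×1 + 8×2 + 11×1 = 143
B: 34×1 + 14×3 + 8×1 + 11×2 = 106
C: 34×2 + 14×2 + 8×3 + 11×3 = 153

C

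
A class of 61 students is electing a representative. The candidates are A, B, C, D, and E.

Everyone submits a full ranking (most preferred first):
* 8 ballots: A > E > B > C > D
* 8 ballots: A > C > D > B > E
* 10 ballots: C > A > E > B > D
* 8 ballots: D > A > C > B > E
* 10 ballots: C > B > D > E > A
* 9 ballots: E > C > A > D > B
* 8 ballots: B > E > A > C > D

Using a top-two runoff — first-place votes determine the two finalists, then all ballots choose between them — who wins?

Round 1 first-place votes: A 16, B 8, C 20, D 8, E 9. C and A advance.
Runoff: C is ranked above A on 29 ballots, A above C on 32.

A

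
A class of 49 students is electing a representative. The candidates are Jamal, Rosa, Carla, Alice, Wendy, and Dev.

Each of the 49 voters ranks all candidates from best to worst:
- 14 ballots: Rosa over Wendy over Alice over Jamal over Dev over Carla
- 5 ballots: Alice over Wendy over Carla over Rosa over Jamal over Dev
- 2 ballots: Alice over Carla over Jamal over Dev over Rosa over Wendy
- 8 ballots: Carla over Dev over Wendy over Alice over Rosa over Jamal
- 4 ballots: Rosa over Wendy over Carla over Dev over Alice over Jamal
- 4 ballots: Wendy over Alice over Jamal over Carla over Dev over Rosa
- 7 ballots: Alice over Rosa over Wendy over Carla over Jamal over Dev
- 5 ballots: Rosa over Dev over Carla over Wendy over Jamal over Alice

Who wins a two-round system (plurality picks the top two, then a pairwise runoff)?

Round 1 first-place votes: Jamal 0, Rosa 23, Carla 8, Alice 14, Wendy 4, Dev 0. Rosa and Alice advance.
Runoff: Rosa is ranked above Alice on 23 ballots, Alice above Rosa on 26.

Alice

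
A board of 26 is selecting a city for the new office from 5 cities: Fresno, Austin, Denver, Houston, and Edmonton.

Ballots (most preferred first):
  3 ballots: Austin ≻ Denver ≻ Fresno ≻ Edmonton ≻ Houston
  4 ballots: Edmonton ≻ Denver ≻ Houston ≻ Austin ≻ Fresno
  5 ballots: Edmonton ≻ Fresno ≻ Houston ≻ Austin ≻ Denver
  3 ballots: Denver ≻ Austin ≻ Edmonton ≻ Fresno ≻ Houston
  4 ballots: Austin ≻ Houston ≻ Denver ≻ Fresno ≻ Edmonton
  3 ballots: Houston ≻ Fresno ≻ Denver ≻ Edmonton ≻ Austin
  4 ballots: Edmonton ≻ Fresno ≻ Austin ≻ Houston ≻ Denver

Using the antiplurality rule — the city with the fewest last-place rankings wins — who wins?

Austin

Last-place votes: Fresno 4, Austin 3, Denver 9, Houston 6, Edmonton 4.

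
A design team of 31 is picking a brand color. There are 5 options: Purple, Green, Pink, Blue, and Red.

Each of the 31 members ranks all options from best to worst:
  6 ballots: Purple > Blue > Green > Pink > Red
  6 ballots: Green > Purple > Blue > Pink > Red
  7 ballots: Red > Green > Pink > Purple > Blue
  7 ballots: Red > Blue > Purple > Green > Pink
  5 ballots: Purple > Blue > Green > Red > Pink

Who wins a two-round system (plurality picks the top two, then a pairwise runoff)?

Round 1 first-place votes: Purple 11, Green 6, Pink 0, Blue 0, Red 14. Red and Purple advance.
Runoff: Red is ranked above Purple on 14 ballots, Purple above Red on 17.

Purple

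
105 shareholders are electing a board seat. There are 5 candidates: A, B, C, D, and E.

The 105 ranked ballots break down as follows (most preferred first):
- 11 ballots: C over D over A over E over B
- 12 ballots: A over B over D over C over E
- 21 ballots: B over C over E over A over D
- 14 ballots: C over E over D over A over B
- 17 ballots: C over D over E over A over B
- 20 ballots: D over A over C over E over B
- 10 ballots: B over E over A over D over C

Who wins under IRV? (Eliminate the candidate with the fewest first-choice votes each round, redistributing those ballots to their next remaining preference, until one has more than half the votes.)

Round 1: A 12, B 31, C 42, D 20, E 0. E eliminated.
Round 2: A 12, B 31, C 42, D 20. A eliminated.
Round 3: B 43, C 42, D 20. D eliminated.
Round 4: B 43, C 62. C has a majority (≥53).

C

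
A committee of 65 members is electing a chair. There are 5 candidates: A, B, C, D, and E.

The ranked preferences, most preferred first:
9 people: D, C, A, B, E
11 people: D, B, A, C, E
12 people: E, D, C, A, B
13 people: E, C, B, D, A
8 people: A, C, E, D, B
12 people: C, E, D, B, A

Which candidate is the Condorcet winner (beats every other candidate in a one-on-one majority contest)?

C vs A: 46–19
C vs B: 54–11
C vs D: 33–32
C vs E: 40–25
C beats every other candidate.

C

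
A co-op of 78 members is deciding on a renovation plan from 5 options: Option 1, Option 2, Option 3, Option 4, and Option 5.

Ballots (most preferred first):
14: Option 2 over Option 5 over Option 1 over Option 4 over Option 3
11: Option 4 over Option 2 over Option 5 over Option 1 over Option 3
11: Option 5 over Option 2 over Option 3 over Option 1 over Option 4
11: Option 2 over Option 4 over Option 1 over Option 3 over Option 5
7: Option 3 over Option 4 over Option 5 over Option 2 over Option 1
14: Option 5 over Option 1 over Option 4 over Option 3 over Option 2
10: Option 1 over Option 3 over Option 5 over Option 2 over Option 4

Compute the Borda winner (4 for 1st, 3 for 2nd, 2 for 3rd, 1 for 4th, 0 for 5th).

Option 1: 14×2 + 11×1 + 11×1 + 11×2 + 7×0 + 14×3 + 10×4 = 154
Option 2: 14×4 + 11×3 + 11×3 + 11×4 + 7×1 + 14×0 + 10×1 = 183
Option 3: 14×0 + 11×0 + 11×2 + 11×1 + 7×4 + 14×1 + 10×3 = 105
Option 4: 14×1 + 11×4 + 11×0 + 11×3 + 7×3 + 14×2 + 10×0 = 140
Option 5: 14×3 + 11×2 + 11×4 + 11×0 + 7×2 + 14×4 + 10×2 = 198

Option 5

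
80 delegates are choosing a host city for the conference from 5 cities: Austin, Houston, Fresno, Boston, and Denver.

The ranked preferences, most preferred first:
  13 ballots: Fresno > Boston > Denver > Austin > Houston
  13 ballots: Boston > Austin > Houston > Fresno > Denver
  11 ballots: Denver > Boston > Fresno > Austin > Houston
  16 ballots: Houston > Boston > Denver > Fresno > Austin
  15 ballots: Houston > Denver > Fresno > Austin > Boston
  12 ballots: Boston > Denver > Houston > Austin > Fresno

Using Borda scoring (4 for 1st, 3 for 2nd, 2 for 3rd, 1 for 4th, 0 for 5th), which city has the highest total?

Boston

Austin: 13×1 + 13×3 + 11×1 + 16×0 + 15×1 + 12×1 = 90
Houston: 13×0 + 13×2 + 11×0 + 16×4 + 15×4 + 12×2 = 174
Fresno: 13×4 + 13×1 + 11×2 + 16×1 + 15×2 + 12×0 = 133
Boston: 13×3 + 13×4 + 11×3 + 16×3 + 15×0 + 12×4 = 220
Denver: 13×2 + 13×0 + 11×4 + 16×2 + 15×3 + 12×3 = 183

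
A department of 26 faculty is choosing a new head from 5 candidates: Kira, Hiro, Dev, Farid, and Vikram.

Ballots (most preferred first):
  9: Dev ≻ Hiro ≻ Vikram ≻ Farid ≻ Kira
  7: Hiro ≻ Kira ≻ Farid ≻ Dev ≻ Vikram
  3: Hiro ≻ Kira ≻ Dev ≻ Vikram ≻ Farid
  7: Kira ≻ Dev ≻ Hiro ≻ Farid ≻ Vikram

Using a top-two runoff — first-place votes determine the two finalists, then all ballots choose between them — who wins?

Dev

Round 1 first-place votes: Kira 7, Hiro 10, Dev 9, Farid 0, Vikram 0. Hiro and Dev advance.
Runoff: Hiro is ranked above Dev on 10 ballots, Dev above Hiro on 16.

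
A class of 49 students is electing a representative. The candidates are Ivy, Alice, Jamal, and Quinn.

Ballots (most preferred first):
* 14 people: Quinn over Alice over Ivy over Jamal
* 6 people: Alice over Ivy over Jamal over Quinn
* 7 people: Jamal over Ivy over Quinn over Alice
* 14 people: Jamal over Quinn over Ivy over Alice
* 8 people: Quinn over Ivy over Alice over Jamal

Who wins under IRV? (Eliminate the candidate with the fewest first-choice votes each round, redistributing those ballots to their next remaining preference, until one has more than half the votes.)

Round 1: Ivy 0, Alice 6, Jamal 21, Quinn 22. Ivy eliminated.
Round 2: Alice 6, Jamal 21, Quinn 22. Alice eliminated.
Round 3: Jamal 27, Quinn 22. Jamal has a majority (≥25).

Jamal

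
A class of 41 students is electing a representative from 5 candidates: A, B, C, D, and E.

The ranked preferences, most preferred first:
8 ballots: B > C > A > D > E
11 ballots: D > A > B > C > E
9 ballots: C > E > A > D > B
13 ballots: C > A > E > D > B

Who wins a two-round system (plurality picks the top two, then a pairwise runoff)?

C

Round 1 first-place votes: A 0, B 8, C 22, D 11, E 0. C and D advance.
Runoff: C is ranked above D on 30 ballots, D above C on 11.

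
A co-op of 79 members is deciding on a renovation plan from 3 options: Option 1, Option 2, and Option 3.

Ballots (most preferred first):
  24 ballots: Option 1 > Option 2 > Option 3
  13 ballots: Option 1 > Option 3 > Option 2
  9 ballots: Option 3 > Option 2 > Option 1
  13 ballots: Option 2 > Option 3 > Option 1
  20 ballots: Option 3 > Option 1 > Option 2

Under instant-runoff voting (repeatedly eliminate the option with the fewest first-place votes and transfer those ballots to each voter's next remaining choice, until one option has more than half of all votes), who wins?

Option 3

Round 1: Option 1 37, Option 2 13, Option 3 29. Option 2 eliminated.
Round 2: Option 1 37, Option 3 42. Option 3 has a majority (≥40).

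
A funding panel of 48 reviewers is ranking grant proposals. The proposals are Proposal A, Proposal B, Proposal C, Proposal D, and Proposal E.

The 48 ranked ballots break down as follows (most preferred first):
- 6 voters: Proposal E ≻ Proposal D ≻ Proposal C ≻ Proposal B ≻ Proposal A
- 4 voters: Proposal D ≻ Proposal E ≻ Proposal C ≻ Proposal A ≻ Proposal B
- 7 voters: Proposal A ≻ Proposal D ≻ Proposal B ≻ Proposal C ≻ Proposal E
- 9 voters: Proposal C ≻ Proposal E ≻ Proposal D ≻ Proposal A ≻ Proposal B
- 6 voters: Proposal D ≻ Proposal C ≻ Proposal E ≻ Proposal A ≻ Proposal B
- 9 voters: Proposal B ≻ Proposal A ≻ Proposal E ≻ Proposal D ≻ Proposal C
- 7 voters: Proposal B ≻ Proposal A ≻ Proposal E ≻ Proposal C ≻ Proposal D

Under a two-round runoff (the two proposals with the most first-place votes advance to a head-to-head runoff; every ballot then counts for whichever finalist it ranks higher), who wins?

Round 1 first-place votes: Proposal A 7, Proposal B 16, Proposal C 9, Proposal D 10, Proposal E 6. Proposal B and Proposal D advance.
Runoff: Proposal B is ranked above Proposal D on 16 ballots, Proposal D above Proposal B on 32.

Proposal D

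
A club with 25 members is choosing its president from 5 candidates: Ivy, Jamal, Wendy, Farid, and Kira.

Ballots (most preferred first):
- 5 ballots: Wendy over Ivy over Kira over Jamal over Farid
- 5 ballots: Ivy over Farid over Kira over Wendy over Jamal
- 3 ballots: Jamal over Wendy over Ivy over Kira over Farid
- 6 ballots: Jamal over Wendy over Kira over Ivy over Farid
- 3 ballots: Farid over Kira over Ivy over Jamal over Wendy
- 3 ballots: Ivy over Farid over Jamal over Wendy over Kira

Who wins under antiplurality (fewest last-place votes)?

Last-place votes: Ivy 0, Jamal 5, Wendy 3, Farid 14, Kira 3.

Ivy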